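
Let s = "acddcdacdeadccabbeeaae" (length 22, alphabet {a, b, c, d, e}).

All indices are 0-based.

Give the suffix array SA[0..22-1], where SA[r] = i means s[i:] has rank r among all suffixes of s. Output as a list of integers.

rank→(start, suffix):
  0 → (19, 'aae')
  1 → (14, 'abbeeaae')
  2 → (0, 'acddcdacdeadccabbeeaae')
  3 → (6, 'acdeadccabbeeaae')
  4 → (10, 'adccabbeeaae')
  5 → (20, 'ae')
  6 → (15, 'bbeeaae')
  7 → (16, 'beeaae')
  8 → (13, 'cabbeeaae')
  9 → (12, 'ccabbeeaae')
  10 → (4, 'cdacdeadccabbeeaae')
  11 → (1, 'cddcdacdeadccabbeeaae')
  12 → (7, 'cdeadccabbeeaae')
  13 → (5, 'dacdeadccabbeeaae')
  14 → (11, 'dccabbeeaae')
  15 → (3, 'dcdacdeadccabbeeaae')
  16 → (2, 'ddcdacdeadccabbeeaae')
  17 → (8, 'deadccabbeeaae')
  18 → (21, 'e')
  19 → (18, 'eaae')
  20 → (9, 'eadccabbeeaae')
  21 → (17, 'eeaae')

[19, 14, 0, 6, 10, 20, 15, 16, 13, 12, 4, 1, 7, 5, 11, 3, 2, 8, 21, 18, 9, 17]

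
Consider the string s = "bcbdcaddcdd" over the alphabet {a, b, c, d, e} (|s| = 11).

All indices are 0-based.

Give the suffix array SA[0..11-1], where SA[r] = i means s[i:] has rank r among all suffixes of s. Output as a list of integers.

[5, 0, 2, 4, 1, 8, 10, 3, 7, 9, 6]

rank | idx | suffix
   0 |   5 | addcdd
   1 |   0 | bcbdcaddcdd
   2 |   2 | bdcaddcdd
   3 |   4 | caddcdd
   4 |   1 | cbdcaddcdd
   5 |   8 | cdd
   6 |  10 | d
   7 |   3 | dcaddcdd
   8 |   7 | dcdd
   9 |   9 | dd
  10 |   6 | ddcdd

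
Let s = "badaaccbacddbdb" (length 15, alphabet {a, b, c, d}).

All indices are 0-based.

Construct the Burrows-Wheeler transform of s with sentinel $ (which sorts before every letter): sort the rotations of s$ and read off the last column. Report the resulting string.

bdabbdc$dcaaabdc

rank  rotation          last
    0  $badaaccbacddbdb  b
    1  aaccbacddbdb$bad  d
    2  accbacddbdb$bada  a
    3  acddbdb$badaaccb  b
    4  adaaccbacddbdb$b  b
    5  b$badaaccbacddbd  d
    6  bacddbdb$badaacc  c
    7  badaaccbacddbdb$  $
    8  bdb$badaaccbacdd  d
    9  cbacddbdb$badaac  c
   10  ccbacddbdb$badaa  a
   11  cddbdb$badaaccba  a
   12  daaccbacddbdb$ba  a
   13  db$badaaccbacddb  b
   14  dbdb$badaaccbacd  d
   15  ddbdb$badaaccbac  c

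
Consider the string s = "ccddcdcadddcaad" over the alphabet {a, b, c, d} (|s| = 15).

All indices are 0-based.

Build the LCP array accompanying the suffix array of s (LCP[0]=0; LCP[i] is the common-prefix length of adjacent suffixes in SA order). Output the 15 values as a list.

[0, 1, 2, 0, 2, 1, 1, 2, 0, 1, 3, 2, 1, 3, 2]

rank→(start, suffix):
  0 → (12, 'aad')
  1 → (13, 'ad')
  2 → (7, 'adddcaad')
  3 → (11, 'caad')
  4 → (6, 'cadddcaad')
  5 → (0, 'ccddcdcadddcaad')
  6 → (4, 'cdcadddcaad')
  7 → (1, 'cddcdcadddcaad')
  8 → (14, 'd')
  9 → (10, 'dcaad')
  10 → (5, 'dcadddcaad')
  11 → (3, 'dcdcadddcaad')
  12 → (9, 'ddcaad')
  13 → (2, 'ddcdcadddcaad')
  14 → (8, 'dddcaad')

SA = [12, 13, 7, 11, 6, 0, 4, 1, 14, 10, 5, 3, 9, 2, 8]
i: (SA[i-1],SA[i]) lcp shared
  1: (12,13) 1 'a'
  2: (13,7) 2 'ad'
  3: (7,11) 0 ''
  4: (11,6) 2 'ca'
  5: (6,0) 1 'c'
  6: (0,4) 1 'c'
  7: (4,1) 2 'cd'
  8: (1,14) 0 ''
  9: (14,10) 1 'd'
  10: (10,5) 3 'dca'
  11: (5,3) 2 'dc'
  12: (3,9) 1 'd'
  13: (9,2) 3 'ddc'
  14: (2,8) 2 'dd'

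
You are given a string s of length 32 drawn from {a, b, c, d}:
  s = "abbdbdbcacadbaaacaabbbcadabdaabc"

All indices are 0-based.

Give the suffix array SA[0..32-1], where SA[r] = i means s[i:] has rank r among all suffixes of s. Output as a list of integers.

[13, 17, 28, 14, 18, 0, 29, 25, 15, 8, 23, 10, 12, 19, 20, 1, 30, 6, 21, 26, 4, 2, 31, 16, 7, 22, 9, 27, 24, 11, 5, 3]

rank→(start, suffix):
  0 → (13, 'aaacaabbbcadabdaabc')
  1 → (17, 'aabbbcadabdaabc')
  2 → (28, 'aabc')
  3 → (14, 'aacaabbbcadabdaabc')
  4 → (18, 'abbbcadabdaabc')
  5 → (0, 'abbdbdbcacadbaaacaabbbcadabdaabc')
  6 → (29, 'abc')
  7 → (25, 'abdaabc')
  8 → (15, 'acaabbbcadabdaabc')
  9 → (8, 'acadbaaacaabbbcadabdaabc')
  10 → (23, 'adabdaabc')
  11 → (10, 'adbaaacaabbbcadabdaabc')
  12 → (12, 'baaacaabbbcadabdaabc')
  13 → (19, 'bbbcadabdaabc')
  14 → (20, 'bbcadabdaabc')
  15 → (1, 'bbdbdbcacadbaaacaabbbcadabdaabc')
  16 → (30, 'bc')
  17 → (6, 'bcacadbaaacaabbbcadabdaabc')
  18 → (21, 'bcadabdaabc')
  19 → (26, 'bdaabc')
  20 → (4, 'bdbcacadbaaacaabbbcadabdaabc')
  21 → (2, 'bdbdbcacadbaaacaabbbcadabdaabc')
  22 → (31, 'c')
  23 → (16, 'caabbbcadabdaabc')
  24 → (7, 'cacadbaaacaabbbcadabdaabc')
  25 → (22, 'cadabdaabc')
  26 → (9, 'cadbaaacaabbbcadabdaabc')
  27 → (27, 'daabc')
  28 → (24, 'dabdaabc')
  29 → (11, 'dbaaacaabbbcadabdaabc')
  30 → (5, 'dbcacadbaaacaabbbcadabdaabc')
  31 → (3, 'dbdbcacadbaaacaabbbcadabdaabc')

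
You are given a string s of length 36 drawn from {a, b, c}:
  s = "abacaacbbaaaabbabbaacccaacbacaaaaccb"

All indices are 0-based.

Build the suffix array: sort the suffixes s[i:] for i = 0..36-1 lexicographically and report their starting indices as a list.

[9, 29, 10, 30, 11, 23, 4, 31, 18, 0, 15, 12, 27, 2, 24, 5, 32, 19, 35, 8, 17, 14, 26, 1, 7, 16, 13, 28, 22, 3, 34, 25, 6, 21, 33, 20]

rank→(start, suffix):
  0 → (9, 'aaaabbabbaacccaacbacaaaaccb')
  1 → (29, 'aaaaccb')
  2 → (10, 'aaabbabbaacccaacbacaaaaccb')
  3 → (30, 'aaaccb')
  4 → (11, 'aabbabbaacccaacbacaaaaccb')
  5 → (23, 'aacbacaaaaccb')
  6 → (4, 'aacbbaaaabbabbaacccaacbacaaaaccb')
  7 → (31, 'aaccb')
  8 → (18, 'aacccaacbacaaaaccb')
  9 → (0, 'abacaacbbaaaabbabbaacccaacbacaaaaccb')
  10 → (15, 'abbaacccaacbacaaaaccb')
  11 → (12, 'abbabbaacccaacbacaaaaccb')
  12 → (27, 'acaaaaccb')
  13 → (2, 'acaacbbaaaabbabbaacccaacbacaaaaccb')
  14 → (24, 'acbacaaaaccb')
  15 → (5, 'acbbaaaabbabbaacccaacbacaaaaccb')
  16 → (32, 'accb')
  17 → (19, 'acccaacbacaaaaccb')
  18 → (35, 'b')
  19 → (8, 'baaaabbabbaacccaacbacaaaaccb')
  20 → (17, 'baacccaacbacaaaaccb')
  21 → (14, 'babbaacccaacbacaaaaccb')
  22 → (26, 'bacaaaaccb')
  23 → (1, 'bacaacbbaaaabbabbaacccaacbacaaaaccb')
  24 → (7, 'bbaaaabbabbaacccaacbacaaaaccb')
  25 → (16, 'bbaacccaacbacaaaaccb')
  26 → (13, 'bbabbaacccaacbacaaaaccb')
  27 → (28, 'caaaaccb')
  28 → (22, 'caacbacaaaaccb')
  29 → (3, 'caacbbaaaabbabbaacccaacbacaaaaccb')
  30 → (34, 'cb')
  31 → (25, 'cbacaaaaccb')
  32 → (6, 'cbbaaaabbabbaacccaacbacaaaaccb')
  33 → (21, 'ccaacbacaaaaccb')
  34 → (33, 'ccb')
  35 → (20, 'cccaacbacaaaaccb')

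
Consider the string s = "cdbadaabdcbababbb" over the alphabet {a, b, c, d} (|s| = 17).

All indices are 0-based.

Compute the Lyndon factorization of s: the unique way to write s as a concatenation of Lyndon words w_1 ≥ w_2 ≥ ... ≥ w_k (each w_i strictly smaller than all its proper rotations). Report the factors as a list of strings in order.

emit factor 1: 'cd' (i=0, period=2)
emit factor 2: 'b' (i=2, period=1)
emit factor 3: 'ad' (i=3, period=2)
emit factor 4: 'aabdcbababbb' (i=5, period=12)

["cd", "b", "ad", "aabdcbababbb"]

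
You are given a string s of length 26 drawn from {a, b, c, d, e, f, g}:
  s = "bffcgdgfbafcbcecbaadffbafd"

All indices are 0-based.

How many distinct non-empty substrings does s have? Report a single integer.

322

rank→(start, suffix):
  0 → (17, 'aadffbafd')
  1 → (18, 'adffbafd')
  2 → (9, 'afcbcecbaadffbafd')
  3 → (23, 'afd')
  4 → (16, 'baadffbafd')
  5 → (8, 'bafcbcecbaadffbafd')
  6 → (22, 'bafd')
  7 → (12, 'bcecbaadffbafd')
  8 → (0, 'bffcgdgfbafcbcecbaadffbafd')
  9 → (15, 'cbaadffbafd')
  10 → (11, 'cbcecbaadffbafd')
  11 → (13, 'cecbaadffbafd')
  12 → (3, 'cgdgfbafcbcecbaadffbafd')
  13 → (25, 'd')
  14 → (19, 'dffbafd')
  15 → (5, 'dgfbafcbcecbaadffbafd')
  16 → (14, 'ecbaadffbafd')
  17 → (7, 'fbafcbcecbaadffbafd')
  18 → (21, 'fbafd')
  19 → (10, 'fcbcecbaadffbafd')
  20 → (2, 'fcgdgfbafcbcecbaadffbafd')
  21 → (24, 'fd')
  22 → (20, 'ffbafd')
  23 → (1, 'ffcgdgfbafcbcecbaadffbafd')
  24 → (4, 'gdgfbafcbcecbaadffbafd')
  25 → (6, 'gfbafcbcecbaadffbafd')

SA = [17, 18, 9, 23, 16, 8, 22, 12, 0, 15, 11, 13, 3, 25, 19, 5, 14, 7, 21, 10, 2, 24, 20, 1, 4, 6]
i: (SA[i-1],SA[i]) lcp shared
  1: (17,18) 1 'a'
  2: (18,9) 1 'a'
  3: (9,23) 2 'af'
  4: (23,16) 0 ''
  5: (16,8) 2 'ba'
  6: (8,22) 3 'baf'
  7: (22,12) 1 'b'
  8: (12,0) 1 'b'
  9: (0,15) 0 ''
  10: (15,11) 2 'cb'
  11: (11,13) 1 'c'
  12: (13,3) 1 'c'
  13: (3,25) 0 ''
  14: (25,19) 1 'd'
  15: (19,5) 1 'd'
  16: (5,14) 0 ''
  17: (14,7) 0 ''
  18: (7,21) 4 'fbaf'
  19: (21,10) 1 'f'
  20: (10,2) 2 'fc'
  21: (2,24) 1 'f'
  22: (24,20) 1 'f'
  23: (20,1) 2 'ff'
  24: (1,4) 0 ''
  25: (4,6) 1 'g'

n(n+1)/2 = 26·27/2 = 351
Σ LCP = 0 + 1 + 1 + 2 + 0 + 2 + 3 + 1 + 1 + 0 + 2 + 1 + 1 + 0 + 1 + 1 + 0 + 0 + 4 + 1 + 2 + 1 + 1 + 2 + 0 + 1 = 29
distinct = 351 − 29 = 322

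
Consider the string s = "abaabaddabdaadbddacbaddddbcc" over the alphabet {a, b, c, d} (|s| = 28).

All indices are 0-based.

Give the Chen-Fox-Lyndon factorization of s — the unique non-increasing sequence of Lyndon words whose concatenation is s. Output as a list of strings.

["ab", "aabaddabdaadbddacbaddddbcc"]

emit factor 1: 'ab' (i=0, period=2)
emit factor 2: 'aabaddabdaadbddacbaddddbcc' (i=2, period=26)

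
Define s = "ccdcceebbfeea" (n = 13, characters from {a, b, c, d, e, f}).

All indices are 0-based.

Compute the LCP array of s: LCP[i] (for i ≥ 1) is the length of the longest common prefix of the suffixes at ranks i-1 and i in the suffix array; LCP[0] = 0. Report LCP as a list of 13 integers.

[0, 0, 1, 0, 2, 1, 1, 0, 0, 1, 1, 2, 0]

rank→(start, suffix):
  0 → (12, 'a')
  1 → (7, 'bbfeea')
  2 → (8, 'bfeea')
  3 → (0, 'ccdcceebbfeea')
  4 → (3, 'cceebbfeea')
  5 → (1, 'cdcceebbfeea')
  6 → (4, 'ceebbfeea')
  7 → (2, 'dcceebbfeea')
  8 → (11, 'ea')
  9 → (6, 'ebbfeea')
  10 → (10, 'eea')
  11 → (5, 'eebbfeea')
  12 → (9, 'feea')

SA = [12, 7, 8, 0, 3, 1, 4, 2, 11, 6, 10, 5, 9]
i: (SA[i-1],SA[i]) lcp shared
  1: (12,7) 0 ''
  2: (7,8) 1 'b'
  3: (8,0) 0 ''
  4: (0,3) 2 'cc'
  5: (3,1) 1 'c'
  6: (1,4) 1 'c'
  7: (4,2) 0 ''
  8: (2,11) 0 ''
  9: (11,6) 1 'e'
  10: (6,10) 1 'e'
  11: (10,5) 2 'ee'
  12: (5,9) 0 ''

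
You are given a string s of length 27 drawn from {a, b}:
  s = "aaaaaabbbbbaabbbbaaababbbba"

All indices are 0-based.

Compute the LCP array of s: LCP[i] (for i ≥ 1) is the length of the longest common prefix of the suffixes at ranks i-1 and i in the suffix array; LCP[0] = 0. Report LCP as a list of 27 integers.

sorted suffixes:
  #0 SA[0]=26  'a'
  #1 SA[1]=0  'aaaaaabbbbbaabbbbaaababbbba'
  #2 SA[2]=1  'aaaaabbbbbaabbbbaaababbbba'
  #3 SA[3]=2  'aaaabbbbbaabbbbaaababbbba'
  #4 SA[4]=17  'aaababbbba'
  #5 SA[5]=3  'aaabbbbbaabbbbaaababbbba'
  #6 SA[6]=18  'aababbbba'
  #7 SA[7]=11  'aabbbbaaababbbba'
  #8 SA[8]=4  'aabbbbbaabbbbaaababbbba'
  #9 SA[9]=19  'ababbbba'
  #10 SA[10]=21  'abbbba'
  #11 SA[11]=12  'abbbbaaababbbba'
  #12 SA[12]=5  'abbbbbaabbbbaaababbbba'
  #13 SA[13]=25  'ba'
  #14 SA[14]=16  'baaababbbba'
  #15 SA[15]=10  'baabbbbaaababbbba'
  #16 SA[16]=20  'babbbba'
  #17 SA[17]=24  'bba'
  #18 SA[18]=15  'bbaaababbbba'
  #19 SA[19]=9  'bbaabbbbaaababbbba'
  #20 SA[20]=23  'bbba'
  #21 SA[21]=14  'bbbaaababbbba'
  #22 SA[22]=8  'bbbaabbbbaaababbbba'
  #23 SA[23]=22  'bbbba'
  #24 SA[24]=13  'bbbbaaababbbba'
  #25 SA[25]=7  'bbbbaabbbbaaababbbba'
  #26 SA[26]=6  'bbbbbaabbbbaaababbbba'

SA = [26, 0, 1, 2, 17, 3, 18, 11, 4, 19, 21, 12, 5, 25, 16, 10, 20, 24, 15, 9, 23, 14, 8, 22, 13, 7, 6]
[i] adj suffixes → lcp
  [1] 26/0 → 1 ('a')
  [2] 0/1 → 5 ('aaaaa')
  [3] 1/2 → 4 ('aaaa')
  [4] 2/17 → 3 ('aaa')
  [5] 17/3 → 4 ('aaab')
  [6] 3/18 → 2 ('aa')
  [7] 18/11 → 3 ('aab')
  [8] 11/4 → 6 ('aabbbb')
  [9] 4/19 → 1 ('a')
  [10] 19/21 → 2 ('ab')
  [11] 21/12 → 6 ('abbbba')
  [12] 12/5 → 5 ('abbbb')
  [13] 5/25 → 0 ('')
  [14] 25/16 → 2 ('ba')
  [15] 16/10 → 3 ('baa')
  [16] 10/20 → 2 ('ba')
  [17] 20/24 → 1 ('b')
  [18] 24/15 → 3 ('bba')
  [19] 15/9 → 4 ('bbaa')
  [20] 9/23 → 2 ('bb')
  [21] 23/14 → 4 ('bbba')
  [22] 14/8 → 5 ('bbbaa')
  [23] 8/22 → 3 ('bbb')
  [24] 22/13 → 5 ('bbbba')
  [25] 13/7 → 6 ('bbbbaa')
  [26] 7/6 → 4 ('bbbb')

[0, 1, 5, 4, 3, 4, 2, 3, 6, 1, 2, 6, 5, 0, 2, 3, 2, 1, 3, 4, 2, 4, 5, 3, 5, 6, 4]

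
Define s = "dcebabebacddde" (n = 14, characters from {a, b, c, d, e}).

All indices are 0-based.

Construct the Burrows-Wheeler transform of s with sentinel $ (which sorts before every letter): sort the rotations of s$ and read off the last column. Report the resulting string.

rank  rotation         last
    0  $dcebabebacddde  e
    1  abebacddde$dceb  b
    2  acddde$dcebabeb  b
    3  babebacddde$dce  e
    4  bacddde$dcebabe  e
    5  bebacddde$dceba  a
    6  cddde$dcebabeba  a
    7  cebabebacddde$d  d
    8  dcebabebacddde$  $
    9  ddde$dcebabebac  c
   10  dde$dcebabebacd  d
   11  de$dcebabebacdd  d
   12  e$dcebabebacddd  d
   13  ebabebacddde$dc  c
   14  ebacddde$dcebab  b

ebbeeaad$cdddcb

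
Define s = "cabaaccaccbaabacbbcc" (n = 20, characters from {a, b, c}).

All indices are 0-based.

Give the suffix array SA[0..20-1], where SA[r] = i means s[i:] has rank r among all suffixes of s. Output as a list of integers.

rank→(start, suffix):
  0 → (11, 'aabacbbcc')
  1 → (3, 'aaccaccbaabacbbcc')
  2 → (1, 'abaaccaccbaabacbbcc')
  3 → (12, 'abacbbcc')
  4 → (14, 'acbbcc')
  5 → (4, 'accaccbaabacbbcc')
  6 → (7, 'accbaabacbbcc')
  7 → (10, 'baabacbbcc')
  8 → (2, 'baaccaccbaabacbbcc')
  9 → (13, 'bacbbcc')
  10 → (16, 'bbcc')
  11 → (17, 'bcc')
  12 → (19, 'c')
  13 → (0, 'cabaaccaccbaabacbbcc')
  14 → (6, 'caccbaabacbbcc')
  15 → (9, 'cbaabacbbcc')
  16 → (15, 'cbbcc')
  17 → (18, 'cc')
  18 → (5, 'ccaccbaabacbbcc')
  19 → (8, 'ccbaabacbbcc')

[11, 3, 1, 12, 14, 4, 7, 10, 2, 13, 16, 17, 19, 0, 6, 9, 15, 18, 5, 8]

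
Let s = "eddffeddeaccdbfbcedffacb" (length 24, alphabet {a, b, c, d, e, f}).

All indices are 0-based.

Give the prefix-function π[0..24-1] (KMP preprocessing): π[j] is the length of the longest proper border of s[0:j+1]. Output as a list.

π[0] = 0
j=1 s[j]='d': π[1]=0 (border '')
j=2 s[j]='d': π[2]=0 (border '')
j=3 s[j]='f': π[3]=0 (border '')
j=4 s[j]='f': π[4]=0 (border '')
j=5 s[j]='e': π[5]=1 (border 'e')
j=6 s[j]='d': π[6]=2 (border 'ed')
j=7 s[j]='d': π[7]=3 (border 'edd')
j=8 s[j]='e': k: 3→0; π[8]=1 (border 'e')
j=9 s[j]='a': k: 1→0; π[9]=0 (border '')
j=10 s[j]='c': π[10]=0 (border '')
j=11 s[j]='c': π[11]=0 (border '')
j=12 s[j]='d': π[12]=0 (border '')
j=13 s[j]='b': π[13]=0 (border '')
j=14 s[j]='f': π[14]=0 (border '')
j=15 s[j]='b': π[15]=0 (border '')
j=16 s[j]='c': π[16]=0 (border '')
j=17 s[j]='e': π[17]=1 (border 'e')
j=18 s[j]='d': π[18]=2 (border 'ed')
j=19 s[j]='f': k: 2→0; π[19]=0 (border '')
j=20 s[j]='f': π[20]=0 (border '')
j=21 s[j]='a': π[21]=0 (border '')
j=22 s[j]='c': π[22]=0 (border '')
j=23 s[j]='b': π[23]=0 (border '')

[0, 0, 0, 0, 0, 1, 2, 3, 1, 0, 0, 0, 0, 0, 0, 0, 0, 1, 2, 0, 0, 0, 0, 0]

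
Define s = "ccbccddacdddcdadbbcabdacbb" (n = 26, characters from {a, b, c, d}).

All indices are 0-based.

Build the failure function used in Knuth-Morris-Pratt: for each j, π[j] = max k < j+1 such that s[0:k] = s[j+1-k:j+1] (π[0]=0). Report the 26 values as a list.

[0, 1, 0, 1, 2, 0, 0, 0, 1, 0, 0, 0, 1, 0, 0, 0, 0, 0, 1, 0, 0, 0, 0, 1, 0, 0]

π[0] = 0
j=1 s[j]='c': π[1]=1 (border 'c')
j=2 s[j]='b': k: 1→0; π[2]=0 (border '')
j=3 s[j]='c': π[3]=1 (border 'c')
j=4 s[j]='c': π[4]=2 (border 'cc')
j=5 s[j]='d': k: 2→1→0; π[5]=0 (border '')
j=6 s[j]='d': π[6]=0 (border '')
j=7 s[j]='a': π[7]=0 (border '')
j=8 s[j]='c': π[8]=1 (border 'c')
j=9 s[j]='d': k: 1→0; π[9]=0 (border '')
j=10 s[j]='d': π[10]=0 (border '')
j=11 s[j]='d': π[11]=0 (border '')
j=12 s[j]='c': π[12]=1 (border 'c')
j=13 s[j]='d': k: 1→0; π[13]=0 (border '')
j=14 s[j]='a': π[14]=0 (border '')
j=15 s[j]='d': π[15]=0 (border '')
j=16 s[j]='b': π[16]=0 (border '')
j=17 s[j]='b': π[17]=0 (border '')
j=18 s[j]='c': π[18]=1 (border 'c')
j=19 s[j]='a': k: 1→0; π[19]=0 (border '')
j=20 s[j]='b': π[20]=0 (border '')
j=21 s[j]='d': π[21]=0 (border '')
j=22 s[j]='a': π[22]=0 (border '')
j=23 s[j]='c': π[23]=1 (border 'c')
j=24 s[j]='b': k: 1→0; π[24]=0 (border '')
j=25 s[j]='b': π[25]=0 (border '')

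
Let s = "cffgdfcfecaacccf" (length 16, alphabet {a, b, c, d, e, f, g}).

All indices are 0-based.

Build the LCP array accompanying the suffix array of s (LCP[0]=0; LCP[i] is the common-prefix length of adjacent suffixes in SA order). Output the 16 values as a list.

[0, 1, 0, 1, 2, 1, 2, 2, 0, 0, 0, 1, 1, 1, 1, 0]

rank→(start, suffix):
  0 → (10, 'aacccf')
  1 → (11, 'acccf')
  2 → (9, 'caacccf')
  3 → (12, 'cccf')
  4 → (13, 'ccf')
  5 → (14, 'cf')
  6 → (6, 'cfecaacccf')
  7 → (0, 'cffgdfcfecaacccf')
  8 → (4, 'dfcfecaacccf')
  9 → (8, 'ecaacccf')
  10 → (15, 'f')
  11 → (5, 'fcfecaacccf')
  12 → (7, 'fecaacccf')
  13 → (1, 'ffgdfcfecaacccf')
  14 → (2, 'fgdfcfecaacccf')
  15 → (3, 'gdfcfecaacccf')

SA = [10, 11, 9, 12, 13, 14, 6, 0, 4, 8, 15, 5, 7, 1, 2, 3]
rank  pair      lcp
   1  s[10:],s[11:]  1  'a'
   2  s[11:],s[9:]  0  ''
   3  s[9:],s[12:]  1  'c'
   4  s[12:],s[13:]  2  'cc'
   5  s[13:],s[14:]  1  'c'
   6  s[14:],s[6:]  2  'cf'
   7  s[6:],s[0:]  2  'cf'
   8  s[0:],s[4:]  0  ''
   9  s[4:],s[8:]  0  ''
  10  s[8:],s[15:]  0  ''
  11  s[15:],s[5:]  1  'f'
  12  s[5:],s[7:]  1  'f'
  13  s[7:],s[1:]  1  'f'
  14  s[1:],s[2:]  1  'f'
  15  s[2:],s[3:]  0  ''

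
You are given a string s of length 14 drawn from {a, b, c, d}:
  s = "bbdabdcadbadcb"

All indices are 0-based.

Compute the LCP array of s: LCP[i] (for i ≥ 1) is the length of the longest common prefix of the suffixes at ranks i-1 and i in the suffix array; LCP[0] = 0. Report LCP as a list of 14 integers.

[0, 1, 2, 0, 1, 1, 1, 2, 0, 1, 0, 1, 1, 2]

rank→(start, suffix):
  0 → (3, 'abdcadbadcb')
  1 → (7, 'adbadcb')
  2 → (10, 'adcb')
  3 → (13, 'b')
  4 → (9, 'badcb')
  5 → (0, 'bbdabdcadbadcb')
  6 → (1, 'bdabdcadbadcb')
  7 → (4, 'bdcadbadcb')
  8 → (6, 'cadbadcb')
  9 → (12, 'cb')
  10 → (2, 'dabdcadbadcb')
  11 → (8, 'dbadcb')
  12 → (5, 'dcadbadcb')
  13 → (11, 'dcb')

SA = [3, 7, 10, 13, 9, 0, 1, 4, 6, 12, 2, 8, 5, 11]
i: (SA[i-1],SA[i]) lcp shared
  1: (3,7) 1 'a'
  2: (7,10) 2 'ad'
  3: (10,13) 0 ''
  4: (13,9) 1 'b'
  5: (9,0) 1 'b'
  6: (0,1) 1 'b'
  7: (1,4) 2 'bd'
  8: (4,6) 0 ''
  9: (6,12) 1 'c'
  10: (12,2) 0 ''
  11: (2,8) 1 'd'
  12: (8,5) 1 'd'
  13: (5,11) 2 'dc'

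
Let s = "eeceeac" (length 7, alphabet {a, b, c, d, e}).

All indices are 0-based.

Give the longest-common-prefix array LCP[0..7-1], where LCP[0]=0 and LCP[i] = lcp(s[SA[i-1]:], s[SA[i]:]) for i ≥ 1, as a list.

sorted suffixes:
  #0 SA[0]=5  'ac'
  #1 SA[1]=6  'c'
  #2 SA[2]=2  'ceeac'
  #3 SA[3]=4  'eac'
  #4 SA[4]=1  'eceeac'
  #5 SA[5]=3  'eeac'
  #6 SA[6]=0  'eeceeac'

SA = [5, 6, 2, 4, 1, 3, 0]
i: (SA[i-1],SA[i]) lcp shared
  1: (5,6) 0 ''
  2: (6,2) 1 'c'
  3: (2,4) 0 ''
  4: (4,1) 1 'e'
  5: (1,3) 1 'e'
  6: (3,0) 2 'ee'

[0, 0, 1, 0, 1, 1, 2]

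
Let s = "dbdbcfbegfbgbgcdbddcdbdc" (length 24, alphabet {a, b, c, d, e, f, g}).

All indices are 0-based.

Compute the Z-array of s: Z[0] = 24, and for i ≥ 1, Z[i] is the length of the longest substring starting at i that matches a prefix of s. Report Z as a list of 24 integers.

[24, 0, 2, 0, 0, 0, 0, 0, 0, 0, 0, 0, 0, 0, 0, 3, 0, 1, 1, 0, 3, 0, 1, 0]

Z[0]=24
i=1: outside box; Z[1]=0
i=2: outside box; Z[2]=2 extend→box=[2,4)
i=3: min(r-i=1, Z[1]=0)=0; Z[3]=0
i=4: outside box; Z[4]=0
i=5: outside box; Z[5]=0
i=6: outside box; Z[6]=0
i=7: outside box; Z[7]=0
i=8: outside box; Z[8]=0
i=9: outside box; Z[9]=0
i=10: outside box; Z[10]=0
i=11: outside box; Z[11]=0
i=12: outside box; Z[12]=0
i=13: outside box; Z[13]=0
i=14: outside box; Z[14]=0
i=15: outside box; Z[15]=3 extend→box=[15,18)
i=16: min(r-i=2, Z[1]=0)=0; Z[16]=0
i=17: min(r-i=1, Z[2]=2)=1; Z[17]=1
i=18: outside box; Z[18]=1 extend→box=[18,19)
i=19: outside box; Z[19]=0
i=20: outside box; Z[20]=3 extend→box=[20,23)
i=21: min(r-i=2, Z[1]=0)=0; Z[21]=0
i=22: min(r-i=1, Z[2]=2)=1; Z[22]=1
i=23: outside box; Z[23]=0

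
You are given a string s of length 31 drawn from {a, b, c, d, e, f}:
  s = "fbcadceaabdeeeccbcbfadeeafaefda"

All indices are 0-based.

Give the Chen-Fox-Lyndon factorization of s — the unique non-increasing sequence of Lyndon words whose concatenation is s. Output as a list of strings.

emit factor 1: 'f' (i=0, period=1)
emit factor 2: 'bc' (i=1, period=2)
emit factor 3: 'adce' (i=3, period=4)
emit factor 4: 'aabdeeeccbcbfadeeafaefd' (i=7, period=23)
emit factor 5: 'a' (i=30, period=1)

["f", "bc", "adce", "aabdeeeccbcbfadeeafaefd", "a"]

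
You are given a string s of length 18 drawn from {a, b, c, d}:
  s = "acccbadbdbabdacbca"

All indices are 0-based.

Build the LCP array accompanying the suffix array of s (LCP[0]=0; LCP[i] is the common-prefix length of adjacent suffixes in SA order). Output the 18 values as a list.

sorted suffixes:
  #0 SA[0]=17  'a'
  #1 SA[1]=10  'abdacbca'
  #2 SA[2]=13  'acbca'
  #3 SA[3]=0  'acccbadbdbabdacbca'
  #4 SA[4]=5  'adbdbabdacbca'
  #5 SA[5]=9  'babdacbca'
  #6 SA[6]=4  'badbdbabdacbca'
  #7 SA[7]=15  'bca'
  #8 SA[8]=11  'bdacbca'
  #9 SA[9]=7  'bdbabdacbca'
  #10 SA[10]=16  'ca'
  #11 SA[11]=3  'cbadbdbabdacbca'
  #12 SA[12]=14  'cbca'
  #13 SA[13]=2  'ccbadbdbabdacbca'
  #14 SA[14]=1  'cccbadbdbabdacbca'
  #15 SA[15]=12  'dacbca'
  #16 SA[16]=8  'dbabdacbca'
  #17 SA[17]=6  'dbdbabdacbca'

SA = [17, 10, 13, 0, 5, 9, 4, 15, 11, 7, 16, 3, 14, 2, 1, 12, 8, 6]
i: (SA[i-1],SA[i]) lcp shared
  1: (17,10) 1 'a'
  2: (10,13) 1 'a'
  3: (13,0) 2 'ac'
  4: (0,5) 1 'a'
  5: (5,9) 0 ''
  6: (9,4) 2 'ba'
  7: (4,15) 1 'b'
  8: (15,11) 1 'b'
  9: (11,7) 2 'bd'
  10: (7,16) 0 ''
  11: (16,3) 1 'c'
  12: (3,14) 2 'cb'
  13: (14,2) 1 'c'
  14: (2,1) 2 'cc'
  15: (1,12) 0 ''
  16: (12,8) 1 'd'
  17: (8,6) 2 'db'

[0, 1, 1, 2, 1, 0, 2, 1, 1, 2, 0, 1, 2, 1, 2, 0, 1, 2]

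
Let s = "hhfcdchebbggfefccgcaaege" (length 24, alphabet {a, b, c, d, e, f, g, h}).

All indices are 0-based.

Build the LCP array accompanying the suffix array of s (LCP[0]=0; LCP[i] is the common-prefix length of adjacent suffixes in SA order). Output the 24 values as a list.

[0, 1, 0, 1, 0, 1, 1, 1, 1, 0, 0, 1, 1, 1, 0, 2, 1, 0, 1, 1, 1, 0, 1, 1]

rank | idx | suffix
   0 |  19 | aaege
   1 |  20 | aege
   2 |   8 | bbggfefccgcaaege
   3 |   9 | bggfefccgcaaege
   4 |  18 | caaege
   5 |  15 | ccgcaaege
   6 |   3 | cdchebbggfefccgcaaege
   7 |  16 | cgcaaege
   8 |   5 | chebbggfefccgcaaege
   9 |   4 | dchebbggfefccgcaaege
  10 |  23 | e
  11 |   7 | ebbggfefccgcaaege
  12 |  13 | efccgcaaege
  13 |  21 | ege
  14 |  14 | fccgcaaege
  15 |   2 | fcdchebbggfefccgcaaege
  16 |  12 | fefccgcaaege
  17 |  17 | gcaaege
  18 |  22 | ge
  19 |  11 | gfefccgcaaege
  20 |  10 | ggfefccgcaaege
  21 |   6 | hebbggfefccgcaaege
  22 |   1 | hfcdchebbggfefccgcaaege
  23 |   0 | hhfcdchebbggfefccgcaaege

SA = [19, 20, 8, 9, 18, 15, 3, 16, 5, 4, 23, 7, 13, 21, 14, 2, 12, 17, 22, 11, 10, 6, 1, 0]
[i] adj suffixes → lcp
  [1] 19/20 → 1 ('a')
  [2] 20/8 → 0 ('')
  [3] 8/9 → 1 ('b')
  [4] 9/18 → 0 ('')
  [5] 18/15 → 1 ('c')
  [6] 15/3 → 1 ('c')
  [7] 3/16 → 1 ('c')
  [8] 16/5 → 1 ('c')
  [9] 5/4 → 0 ('')
  [10] 4/23 → 0 ('')
  [11] 23/7 → 1 ('e')
  [12] 7/13 → 1 ('e')
  [13] 13/21 → 1 ('e')
  [14] 21/14 → 0 ('')
  [15] 14/2 → 2 ('fc')
  [16] 2/12 → 1 ('f')
  [17] 12/17 → 0 ('')
  [18] 17/22 → 1 ('g')
  [19] 22/11 → 1 ('g')
  [20] 11/10 → 1 ('g')
  [21] 10/6 → 0 ('')
  [22] 6/1 → 1 ('h')
  [23] 1/0 → 1 ('h')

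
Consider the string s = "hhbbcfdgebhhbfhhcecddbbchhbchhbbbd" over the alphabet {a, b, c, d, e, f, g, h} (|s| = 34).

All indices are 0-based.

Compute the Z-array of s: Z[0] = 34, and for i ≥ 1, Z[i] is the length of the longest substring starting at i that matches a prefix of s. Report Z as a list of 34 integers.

Z[0]=34
i=1: outside box; Z[1]=1 extend→box=[1,2)
i=2: outside box; Z[2]=0
i=3: outside box; Z[3]=0
i=4: outside box; Z[4]=0
i=5: outside box; Z[5]=0
i=6: outside box; Z[6]=0
i=7: outside box; Z[7]=0
i=8: outside box; Z[8]=0
i=9: outside box; Z[9]=0
i=10: outside box; Z[10]=3 extend→box=[10,13)
i=11: min(r-i=2, Z[1]=1)=1; Z[11]=1
i=12: min(r-i=1, Z[2]=0)=0; Z[12]=0
i=13: outside box; Z[13]=0
i=14: outside box; Z[14]=2 extend→box=[14,16)
i=15: min(r-i=1, Z[1]=1)=1; Z[15]=1
i=16: outside box; Z[16]=0
i=17: outside box; Z[17]=0
i=18: outside box; Z[18]=0
i=19: outside box; Z[19]=0
i=20: outside box; Z[20]=0
i=21: outside box; Z[21]=0
i=22: outside box; Z[22]=0
i=23: outside box; Z[23]=0
i=24: outside box; Z[24]=3 extend→box=[24,27)
i=25: min(r-i=2, Z[1]=1)=1; Z[25]=1
i=26: min(r-i=1, Z[2]=0)=0; Z[26]=0
i=27: outside box; Z[27]=0
i=28: outside box; Z[28]=4 extend→box=[28,32)
i=29: min(r-i=3, Z[1]=1)=1; Z[29]=1
i=30: min(r-i=2, Z[2]=0)=0; Z[30]=0
i=31: min(r-i=1, Z[3]=0)=0; Z[31]=0
i=32: outside box; Z[32]=0
i=33: outside box; Z[33]=0

[34, 1, 0, 0, 0, 0, 0, 0, 0, 0, 3, 1, 0, 0, 2, 1, 0, 0, 0, 0, 0, 0, 0, 0, 3, 1, 0, 0, 4, 1, 0, 0, 0, 0]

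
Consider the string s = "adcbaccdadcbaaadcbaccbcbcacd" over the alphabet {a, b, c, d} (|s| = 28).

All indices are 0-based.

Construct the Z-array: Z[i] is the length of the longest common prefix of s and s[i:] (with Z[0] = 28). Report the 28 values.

[28, 0, 0, 0, 1, 0, 0, 0, 5, 0, 0, 0, 1, 1, 7, 0, 0, 0, 1, 0, 0, 0, 0, 0, 0, 1, 0, 0]

Z[0]=28
i=1: i≥r, start 0; Z[1]=0
i=2: i≥r, start 0; Z[2]=0
i=3: i≥r, start 0; Z[3]=0
i=4: i≥r, start 0; Z[4]=1 extend→box=[4,5)
i=5: i≥r, start 0; Z[5]=0
i=6: i≥r, start 0; Z[6]=0
i=7: i≥r, start 0; Z[7]=0
i=8: i≥r, start 0; Z[8]=5 extend→box=[8,13)
i=9: min(r-i=4, Z[1]=0)=0; Z[9]=0
i=10: min(r-i=3, Z[2]=0)=0; Z[10]=0
i=11: min(r-i=2, Z[3]=0)=0; Z[11]=0
i=12: min(r-i=1, Z[4]=1)=1; Z[12]=1
i=13: i≥r, start 0; Z[13]=1 extend→box=[13,14)
i=14: i≥r, start 0; Z[14]=7 extend→box=[14,21)
i=15: min(r-i=6, Z[1]=0)=0; Z[15]=0
i=16: min(r-i=5, Z[2]=0)=0; Z[16]=0
i=17: min(r-i=4, Z[3]=0)=0; Z[17]=0
i=18: min(r-i=3, Z[4]=1)=1; Z[18]=1
i=19: min(r-i=2, Z[5]=0)=0; Z[19]=0
i=20: min(r-i=1, Z[6]=0)=0; Z[20]=0
i=21: i≥r, start 0; Z[21]=0
i=22: i≥r, start 0; Z[22]=0
i=23: i≥r, start 0; Z[23]=0
i=24: i≥r, start 0; Z[24]=0
i=25: i≥r, start 0; Z[25]=1 extend→box=[25,26)
i=26: i≥r, start 0; Z[26]=0
i=27: i≥r, start 0; Z[27]=0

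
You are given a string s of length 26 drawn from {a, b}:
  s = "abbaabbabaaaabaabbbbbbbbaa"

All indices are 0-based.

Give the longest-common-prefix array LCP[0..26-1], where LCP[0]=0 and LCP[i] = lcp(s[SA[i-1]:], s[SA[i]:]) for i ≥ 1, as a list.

sorted suffixes:
  #0 SA[0]=25  'a'
  #1 SA[1]=24  'aa'
  #2 SA[2]=9  'aaaabaabbbbbbbbaa'
  #3 SA[3]=10  'aaabaabbbbbbbbaa'
  #4 SA[4]=11  'aabaabbbbbbbbaa'
  #5 SA[5]=3  'aabbabaaaabaabbbbbbbbaa'
  #6 SA[6]=14  'aabbbbbbbbaa'
  #7 SA[7]=7  'abaaaabaabbbbbbbbaa'
  #8 SA[8]=12  'abaabbbbbbbbaa'
  #9 SA[9]=0  'abbaabbabaaaabaabbbbbbbbaa'
  #10 SA[10]=4  'abbabaaaabaabbbbbbbbaa'
  #11 SA[11]=15  'abbbbbbbbaa'
  #12 SA[12]=23  'baa'
  #13 SA[13]=8  'baaaabaabbbbbbbbaa'
  #14 SA[14]=2  'baabbabaaaabaabbbbbbbbaa'
  #15 SA[15]=13  'baabbbbbbbbaa'
  #16 SA[16]=6  'babaaaabaabbbbbbbbaa'
  #17 SA[17]=22  'bbaa'
  #18 SA[18]=1  'bbaabbabaaaabaabbbbbbbbaa'
  #19 SA[19]=5  'bbabaaaabaabbbbbbbbaa'
  #20 SA[20]=21  'bbbaa'
  #21 SA[21]=20  'bbbbaa'
  #22 SA[22]=19  'bbbbbaa'
  #23 SA[23]=18  'bbbbbbaa'
  #24 SA[24]=17  'bbbbbbbaa'
  #25 SA[25]=16  'bbbbbbbbaa'

SA = [25, 24, 9, 10, 11, 3, 14, 7, 12, 0, 4, 15, 23, 8, 2, 13, 6, 22, 1, 5, 21, 20, 19, 18, 17, 16]
rank  pair      lcp
   1  s[25:],s[24:]  1  'a'
   2  s[24:],s[9:]  2  'aa'
   3  s[9:],s[10:]  3  'aaa'
   4  s[10:],s[11:]  2  'aa'
   5  s[11:],s[3:]  3  'aab'
   6  s[3:],s[14:]  4  'aabb'
   7  s[14:],s[7:]  1  'a'
   8  s[7:],s[12:]  4  'abaa'
   9  s[12:],s[0:]  2  'ab'
  10  s[0:],s[4:]  4  'abba'
  11  s[4:],s[15:]  3  'abb'
  12  s[15:],s[23:]  0  ''
  13  s[23:],s[8:]  3  'baa'
  14  s[8:],s[2:]  3  'baa'
  15  s[2:],s[13:]  5  'baabb'
  16  s[13:],s[6:]  2  'ba'
  17  s[6:],s[22:]  1  'b'
  18  s[22:],s[1:]  4  'bbaa'
  19  s[1:],s[5:]  3  'bba'
  20  s[5:],s[21:]  2  'bb'
  21  s[21:],s[20:]  3  'bbb'
  22  s[20:],s[19:]  4  'bbbb'
  23  s[19:],s[18:]  5  'bbbbb'
  24  s[18:],s[17:]  6  'bbbbbb'
  25  s[17:],s[16:]  7  'bbbbbbb'

[0, 1, 2, 3, 2, 3, 4, 1, 4, 2, 4, 3, 0, 3, 3, 5, 2, 1, 4, 3, 2, 3, 4, 5, 6, 7]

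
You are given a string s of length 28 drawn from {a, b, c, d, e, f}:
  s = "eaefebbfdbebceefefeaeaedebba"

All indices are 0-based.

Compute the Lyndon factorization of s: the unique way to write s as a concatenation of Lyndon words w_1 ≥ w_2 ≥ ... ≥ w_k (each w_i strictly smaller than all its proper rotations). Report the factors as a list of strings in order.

emit factor 1: 'e' (i=0, period=1)
emit factor 2: 'aefebbfdbebceefefe' (i=1, period=18)
emit factor 3: 'aeaedebb' (i=19, period=8)
emit factor 4: 'a' (i=27, period=1)

["e", "aefebbfdbebceefefe", "aeaedebb", "a"]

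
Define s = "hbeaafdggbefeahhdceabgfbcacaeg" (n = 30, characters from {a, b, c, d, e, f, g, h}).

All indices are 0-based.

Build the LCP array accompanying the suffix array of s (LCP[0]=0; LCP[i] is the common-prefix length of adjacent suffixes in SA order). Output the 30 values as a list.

rank→(start, suffix):
  0 → (3, 'aafdggbefeahhdceabgfbcacaeg')
  1 → (19, 'abgfbcacaeg')
  2 → (25, 'acaeg')
  3 → (27, 'aeg')
  4 → (4, 'afdggbefeahhdceabgfbcacaeg')
  5 → (13, 'ahhdceabgfbcacaeg')
  6 → (23, 'bcacaeg')
  7 → (1, 'beaafdggbefeahhdceabgfbcacaeg')
  8 → (9, 'befeahhdceabgfbcacaeg')
  9 → (20, 'bgfbcacaeg')
  10 → (24, 'cacaeg')
  11 → (26, 'caeg')
  12 → (17, 'ceabgfbcacaeg')
  13 → (16, 'dceabgfbcacaeg')
  14 → (6, 'dggbefeahhdceabgfbcacaeg')
  15 → (2, 'eaafdggbefeahhdceabgfbcacaeg')
  16 → (18, 'eabgfbcacaeg')
  17 → (12, 'eahhdceabgfbcacaeg')
  18 → (10, 'efeahhdceabgfbcacaeg')
  19 → (28, 'eg')
  20 → (22, 'fbcacaeg')
  21 → (5, 'fdggbefeahhdceabgfbcacaeg')
  22 → (11, 'feahhdceabgfbcacaeg')
  23 → (29, 'g')
  24 → (8, 'gbefeahhdceabgfbcacaeg')
  25 → (21, 'gfbcacaeg')
  26 → (7, 'ggbefeahhdceabgfbcacaeg')
  27 → (0, 'hbeaafdggbefeahhdceabgfbcacaeg')
  28 → (15, 'hdceabgfbcacaeg')
  29 → (14, 'hhdceabgfbcacaeg')

SA = [3, 19, 25, 27, 4, 13, 23, 1, 9, 20, 24, 26, 17, 16, 6, 2, 18, 12, 10, 28, 22, 5, 11, 29, 8, 21, 7, 0, 15, 14]
rank  pair      lcp
   1  s[3:],s[19:]  1  'a'
   2  s[19:],s[25:]  1  'a'
   3  s[25:],s[27:]  1  'a'
   4  s[27:],s[4:]  1  'a'
   5  s[4:],s[13:]  1  'a'
   6  s[13:],s[23:]  0  ''
   7  s[23:],s[1:]  1  'b'
   8  s[1:],s[9:]  2  'be'
   9  s[9:],s[20:]  1  'b'
  10  s[20:],s[24:]  0  ''
  11  s[24:],s[26:]  2  'ca'
  12  s[26:],s[17:]  1  'c'
  13  s[17:],s[16:]  0  ''
  14  s[16:],s[6:]  1  'd'
  15  s[6:],s[2:]  0  ''
  16  s[2:],s[18:]  2  'ea'
  17  s[18:],s[12:]  2  'ea'
  18  s[12:],s[10:]  1  'e'
  19  s[10:],s[28:]  1  'e'
  20  s[28:],s[22:]  0  ''
  21  s[22:],s[5:]  1  'f'
  22  s[5:],s[11:]  1  'f'
  23  s[11:],s[29:]  0  ''
  24  s[29:],s[8:]  1  'g'
  25  s[8:],s[21:]  1  'g'
  26  s[21:],s[7:]  1  'g'
  27  s[7:],s[0:]  0  ''
  28  s[0:],s[15:]  1  'h'
  29  s[15:],s[14:]  1  'h'

[0, 1, 1, 1, 1, 1, 0, 1, 2, 1, 0, 2, 1, 0, 1, 0, 2, 2, 1, 1, 0, 1, 1, 0, 1, 1, 1, 0, 1, 1]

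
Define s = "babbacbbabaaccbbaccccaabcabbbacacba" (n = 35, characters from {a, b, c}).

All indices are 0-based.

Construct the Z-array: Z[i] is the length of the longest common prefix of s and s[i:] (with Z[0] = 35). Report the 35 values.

Z[0]=35
i=1: fresh scan; Z[1]=0
i=2: fresh scan; Z[2]=1 extend→box=[2,3)
i=3: fresh scan; Z[3]=2 extend→box=[3,5)
i=4: min(r-i=1, Z[1]=0)=0; Z[4]=0
i=5: fresh scan; Z[5]=0
i=6: fresh scan; Z[6]=1 extend→box=[6,7)
i=7: fresh scan; Z[7]=3 extend→box=[7,10)
i=8: min(r-i=2, Z[1]=0)=0; Z[8]=0
i=9: min(r-i=1, Z[2]=1)=1; Z[9]=2 extend→box=[9,11)
i=10: min(r-i=1, Z[1]=0)=0; Z[10]=0
i=11: fresh scan; Z[11]=0
i=12: fresh scan; Z[12]=0
i=13: fresh scan; Z[13]=0
i=14: fresh scan; Z[14]=1 extend→box=[14,15)
i=15: fresh scan; Z[15]=2 extend→box=[15,17)
i=16: min(r-i=1, Z[1]=0)=0; Z[16]=0
i=17: fresh scan; Z[17]=0
i=18: fresh scan; Z[18]=0
i=19: fresh scan; Z[19]=0
i=20: fresh scan; Z[20]=0
i=21: fresh scan; Z[21]=0
i=22: fresh scan; Z[22]=0
i=23: fresh scan; Z[23]=1 extend→box=[23,24)
i=24: fresh scan; Z[24]=0
i=25: fresh scan; Z[25]=0
i=26: fresh scan; Z[26]=1 extend→box=[26,27)
i=27: fresh scan; Z[27]=1 extend→box=[27,28)
i=28: fresh scan; Z[28]=2 extend→box=[28,30)
i=29: min(r-i=1, Z[1]=0)=0; Z[29]=0
i=30: fresh scan; Z[30]=0
i=31: fresh scan; Z[31]=0
i=32: fresh scan; Z[32]=0
i=33: fresh scan; Z[33]=2 extend→box=[33,35)
i=34: min(r-i=1, Z[1]=0)=0; Z[34]=0

[35, 0, 1, 2, 0, 0, 1, 3, 0, 2, 0, 0, 0, 0, 1, 2, 0, 0, 0, 0, 0, 0, 0, 1, 0, 0, 1, 1, 2, 0, 0, 0, 0, 2, 0]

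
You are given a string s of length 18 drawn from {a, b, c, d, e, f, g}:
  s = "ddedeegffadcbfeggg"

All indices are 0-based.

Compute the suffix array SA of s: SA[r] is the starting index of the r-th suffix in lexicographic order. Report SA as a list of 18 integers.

sorted suffixes:
  #0 SA[0]=9  'adcbfeggg'
  #1 SA[1]=12  'bfeggg'
  #2 SA[2]=11  'cbfeggg'
  #3 SA[3]=10  'dcbfeggg'
  #4 SA[4]=0  'ddedeegffadcbfeggg'
  #5 SA[5]=1  'dedeegffadcbfeggg'
  #6 SA[6]=3  'deegffadcbfeggg'
  #7 SA[7]=2  'edeegffadcbfeggg'
  #8 SA[8]=4  'eegffadcbfeggg'
  #9 SA[9]=5  'egffadcbfeggg'
  #10 SA[10]=14  'eggg'
  #11 SA[11]=8  'fadcbfeggg'
  #12 SA[12]=13  'feggg'
  #13 SA[13]=7  'ffadcbfeggg'
  #14 SA[14]=17  'g'
  #15 SA[15]=6  'gffadcbfeggg'
  #16 SA[16]=16  'gg'
  #17 SA[17]=15  'ggg'

[9, 12, 11, 10, 0, 1, 3, 2, 4, 5, 14, 8, 13, 7, 17, 6, 16, 15]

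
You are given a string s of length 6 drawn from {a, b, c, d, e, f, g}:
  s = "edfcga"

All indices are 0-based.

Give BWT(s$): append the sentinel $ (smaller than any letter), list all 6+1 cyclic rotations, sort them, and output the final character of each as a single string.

rank  rotation last
    0  $edfcga  a
    1  a$edfcg  g
    2  cga$edf  f
    3  dfcga$e  e
    4  edfcga$  $
    5  fcga$ed  d
    6  ga$edfc  c

agfe$dc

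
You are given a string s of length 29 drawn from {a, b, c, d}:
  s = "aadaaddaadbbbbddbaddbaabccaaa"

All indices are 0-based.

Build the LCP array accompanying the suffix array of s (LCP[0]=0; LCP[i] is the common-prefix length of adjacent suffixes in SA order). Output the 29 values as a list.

rank | idx | suffix
   0 |  28 | a
   1 |  27 | aa
   2 |  26 | aaa
   3 |  21 | aabccaaa
   4 |   0 | aadaaddaadbbbbddbaddbaabccaaa
   5 |   7 | aadbbbbddbaddbaabccaaa
   6 |   3 | aaddaadbbbbddbaddbaabccaaa
   7 |  22 | abccaaa
   8 |   1 | adaaddaadbbbbddbaddbaabccaaa
   9 |   8 | adbbbbddbaddbaabccaaa
  10 |   4 | addaadbbbbddbaddbaabccaaa
  11 |  17 | addbaabccaaa
  12 |  20 | baabccaaa
  13 |  16 | baddbaabccaaa
  14 |  10 | bbbbddbaddbaabccaaa
  15 |  11 | bbbddbaddbaabccaaa
  16 |  12 | bbddbaddbaabccaaa
  17 |  23 | bccaaa
  18 |  13 | bddbaddbaabccaaa
  19 |  25 | caaa
  20 |  24 | ccaaa
  21 |   6 | daadbbbbddbaddbaabccaaa
  22 |   2 | daaddaadbbbbddbaddbaabccaaa
  23 |  19 | dbaabccaaa
  24 |  15 | dbaddbaabccaaa
  25 |   9 | dbbbbddbaddbaabccaaa
  26 |   5 | ddaadbbbbddbaddbaabccaaa
  27 |  18 | ddbaabccaaa
  28 |  14 | ddbaddbaabccaaa

SA = [28, 27, 26, 21, 0, 7, 3, 22, 1, 8, 4, 17, 20, 16, 10, 11, 12, 23, 13, 25, 24, 6, 2, 19, 15, 9, 5, 18, 14]
rank  pair      lcp
   1  s[28:],s[27:]  1  'a'
   2  s[27:],s[26:]  2  'aa'
   3  s[26:],s[21:]  2  'aa'
   4  s[21:],s[0:]  2  'aa'
   5  s[0:],s[7:]  3  'aad'
   6  s[7:],s[3:]  3  'aad'
   7  s[3:],s[22:]  1  'a'
   8  s[22:],s[1:]  1  'a'
   9  s[1:],s[8:]  2  'ad'
  10  s[8:],s[4:]  2  'ad'
  11  s[4:],s[17:]  3  'add'
  12  s[17:],s[20:]  0  ''
  13  s[20:],s[16:]  2  'ba'
  14  s[16:],s[10:]  1  'b'
  15  s[10:],s[11:]  3  'bbb'
  16  s[11:],s[12:]  2  'bb'
  17  s[12:],s[23:]  1  'b'
  18  s[23:],s[13:]  1  'b'
  19  s[13:],s[25:]  0  ''
  20  s[25:],s[24:]  1  'c'
  21  s[24:],s[6:]  0  ''
  22  s[6:],s[2:]  4  'daad'
  23  s[2:],s[19:]  1  'd'
  24  s[19:],s[15:]  3  'dba'
  25  s[15:],s[9:]  2  'db'
  26  s[9:],s[5:]  1  'd'
  27  s[5:],s[18:]  2  'dd'
  28  s[18:],s[14:]  4  'ddba'

[0, 1, 2, 2, 2, 3, 3, 1, 1, 2, 2, 3, 0, 2, 1, 3, 2, 1, 1, 0, 1, 0, 4, 1, 3, 2, 1, 2, 4]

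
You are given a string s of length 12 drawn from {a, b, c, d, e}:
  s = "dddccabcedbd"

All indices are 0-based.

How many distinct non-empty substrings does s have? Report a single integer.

70

sorted suffixes:
  #0 SA[0]=5  'abcedbd'
  #1 SA[1]=6  'bcedbd'
  #2 SA[2]=10  'bd'
  #3 SA[3]=4  'cabcedbd'
  #4 SA[4]=3  'ccabcedbd'
  #5 SA[5]=7  'cedbd'
  #6 SA[6]=11  'd'
  #7 SA[7]=9  'dbd'
  #8 SA[8]=2  'dccabcedbd'
  #9 SA[9]=1  'ddccabcedbd'
  #10 SA[10]=0  'dddccabcedbd'
  #11 SA[11]=8  'edbd'

SA = [5, 6, 10, 4, 3, 7, 11, 9, 2, 1, 0, 8]
i: (SA[i-1],SA[i]) lcp shared
  1: (5,6) 0 ''
  2: (6,10) 1 'b'
  3: (10,4) 0 ''
  4: (4,3) 1 'c'
  5: (3,7) 1 'c'
  6: (7,11) 0 ''
  7: (11,9) 1 'd'
  8: (9,2) 1 'd'
  9: (2,1) 1 'd'
  10: (1,0) 2 'dd'
  11: (0,8) 0 ''

n(n+1)/2 = 12·13/2 = 78
Σ LCP = 0 + 0 + 1 + 0 + 1 + 1 + 0 + 1 + 1 + 1 + 2 + 0 = 8
distinct = 78 − 8 = 70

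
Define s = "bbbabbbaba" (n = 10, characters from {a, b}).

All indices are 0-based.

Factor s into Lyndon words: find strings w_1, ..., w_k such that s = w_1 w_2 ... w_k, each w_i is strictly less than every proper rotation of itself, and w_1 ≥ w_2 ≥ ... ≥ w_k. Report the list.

["b", "b", "b", "abbb", "ab", "a"]

emit factor 1: 'b' (i=0, period=1)
emit factor 2: 'b' (i=1, period=1)
emit factor 3: 'b' (i=2, period=1)
emit factor 4: 'abbb' (i=3, period=4)
emit factor 5: 'ab' (i=7, period=2)
emit factor 6: 'a' (i=9, period=1)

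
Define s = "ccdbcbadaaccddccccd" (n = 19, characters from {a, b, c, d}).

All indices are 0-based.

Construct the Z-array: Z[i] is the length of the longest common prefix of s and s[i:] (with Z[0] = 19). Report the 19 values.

[19, 1, 0, 0, 1, 0, 0, 0, 0, 0, 3, 1, 0, 0, 2, 2, 3, 1, 0]

Z[0]=19
i=1: fresh scan; Z[1]=1 grow→box=[1,2)
i=2: fresh scan; Z[2]=0
i=3: fresh scan; Z[3]=0
i=4: fresh scan; Z[4]=1 grow→box=[4,5)
i=5: fresh scan; Z[5]=0
i=6: fresh scan; Z[6]=0
i=7: fresh scan; Z[7]=0
i=8: fresh scan; Z[8]=0
i=9: fresh scan; Z[9]=0
i=10: fresh scan; Z[10]=3 grow→box=[10,13)
i=11: min(r-i=2, Z[1]=1)=1; Z[11]=1
i=12: min(r-i=1, Z[2]=0)=0; Z[12]=0
i=13: fresh scan; Z[13]=0
i=14: fresh scan; Z[14]=2 grow→box=[14,16)
i=15: min(r-i=1, Z[1]=1)=1; Z[15]=2 grow→box=[15,17)
i=16: min(r-i=1, Z[1]=1)=1; Z[16]=3 grow→box=[16,19)
i=17: min(r-i=2, Z[1]=1)=1; Z[17]=1
i=18: min(r-i=1, Z[2]=0)=0; Z[18]=0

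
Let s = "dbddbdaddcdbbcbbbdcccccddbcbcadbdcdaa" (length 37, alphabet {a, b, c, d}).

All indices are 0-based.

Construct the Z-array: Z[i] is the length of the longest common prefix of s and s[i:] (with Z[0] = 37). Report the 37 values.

[37, 0, 1, 3, 0, 1, 0, 1, 1, 0, 2, 0, 0, 0, 0, 0, 0, 1, 0, 0, 0, 0, 0, 1, 2, 0, 0, 0, 0, 0, 3, 0, 1, 0, 1, 0, 0]

Z[0]=37
i=1: i≥r, start 0; Z[1]=0
i=2: i≥r, start 0; Z[2]=1 grow→box=[2,3)
i=3: i≥r, start 0; Z[3]=3 grow→box=[3,6)
i=4: min(r-i=2, Z[1]=0)=0; Z[4]=0
i=5: min(r-i=1, Z[2]=1)=1; Z[5]=1
i=6: i≥r, start 0; Z[6]=0
i=7: i≥r, start 0; Z[7]=1 grow→box=[7,8)
i=8: i≥r, start 0; Z[8]=1 grow→box=[8,9)
i=9: i≥r, start 0; Z[9]=0
i=10: i≥r, start 0; Z[10]=2 grow→box=[10,12)
i=11: min(r-i=1, Z[1]=0)=0; Z[11]=0
i=12: i≥r, start 0; Z[12]=0
i=13: i≥r, start 0; Z[13]=0
i=14: i≥r, start 0; Z[14]=0
i=15: i≥r, start 0; Z[15]=0
i=16: i≥r, start 0; Z[16]=0
i=17: i≥r, start 0; Z[17]=1 grow→box=[17,18)
i=18: i≥r, start 0; Z[18]=0
i=19: i≥r, start 0; Z[19]=0
i=20: i≥r, start 0; Z[20]=0
i=21: i≥r, start 0; Z[21]=0
i=22: i≥r, start 0; Z[22]=0
i=23: i≥r, start 0; Z[23]=1 grow→box=[23,24)
i=24: i≥r, start 0; Z[24]=2 grow→box=[24,26)
i=25: min(r-i=1, Z[1]=0)=0; Z[25]=0
i=26: i≥r, start 0; Z[26]=0
i=27: i≥r, start 0; Z[27]=0
i=28: i≥r, start 0; Z[28]=0
i=29: i≥r, start 0; Z[29]=0
i=30: i≥r, start 0; Z[30]=3 grow→box=[30,33)
i=31: min(r-i=2, Z[1]=0)=0; Z[31]=0
i=32: min(r-i=1, Z[2]=1)=1; Z[32]=1
i=33: i≥r, start 0; Z[33]=0
i=34: i≥r, start 0; Z[34]=1 grow→box=[34,35)
i=35: i≥r, start 0; Z[35]=0
i=36: i≥r, start 0; Z[36]=0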